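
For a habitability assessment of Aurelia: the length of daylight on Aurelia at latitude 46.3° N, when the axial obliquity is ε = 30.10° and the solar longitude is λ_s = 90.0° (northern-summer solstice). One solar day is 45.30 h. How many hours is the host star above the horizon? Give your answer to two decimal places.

Solar declination: sin δ = sin ε · sin λ_s = sin 30.10° × sin 90.0° = 0.50151, so δ = +30.100°.
cos H₀ = −tan φ · tan δ = −tan(+46.3°) × tan(+30.100°) = -0.6066, so H₀ = 2.2226 rad = 127.34°.
Daylight = 2H₀/(2π) × 45.30 h = (2.2226/π) × 45.30 = 32.05 h.

32.05 h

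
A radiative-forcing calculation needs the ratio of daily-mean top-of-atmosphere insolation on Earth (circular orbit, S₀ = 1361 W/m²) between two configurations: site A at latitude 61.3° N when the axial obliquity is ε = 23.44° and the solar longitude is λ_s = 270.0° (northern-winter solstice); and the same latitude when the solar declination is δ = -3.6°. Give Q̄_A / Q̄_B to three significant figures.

Q̄_A / Q̄_B ≈ 0.101

— Configuration A (φ=+61.3°):
Solar declination: sin δ = sin ε · sin λ_s = sin 23.44° × sin 270.0° = -0.39779, so δ = -23.440°.
cos H₀ = −tan(+61.3°) tan(-23.440°) = 0.7919, H₀ = 0.6568 rad.
Bracket: H₀ sin φ sin δ + cos φ cos δ sin H₀ = 0.6568×0.87715×-0.39779 + 0.48022×0.91748×0.61061 = -0.229172 + 0.269030 = 0.039858.
Q̄ = (S₀/π) × [bracket] = (1361/π) × 0.039858 = 17.267 W/m².
— Configuration B (φ=+61.3°):
cos H₀ = −tan(+61.3°) tan(-3.600°) = 0.1149, H₀ = 1.4556 rad.
Bracket: H₀ sin φ sin δ + cos φ cos δ sin H₀ = 1.4556×0.87715×-0.06279 + 0.48022×0.99803×0.99338 = -0.080169 + 0.476101 = 0.395932.
Q̄ = (S₀/π) × [bracket] = (1361/π) × 0.395932 = 171.53 W/m².
Ratio Q̄_A / Q̄_B = 17.267 / 171.53 = 0.1007.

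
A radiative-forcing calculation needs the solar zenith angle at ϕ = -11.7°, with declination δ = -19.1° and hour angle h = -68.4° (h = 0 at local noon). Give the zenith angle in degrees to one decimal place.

cos θ_z = sin ϕ sin δ + cos ϕ cos δ cos h = 0.066356 + 0.340631 = 0.406987.
θ_z = arccos(0.406987) = 66.0°.

θ_z = 66.0°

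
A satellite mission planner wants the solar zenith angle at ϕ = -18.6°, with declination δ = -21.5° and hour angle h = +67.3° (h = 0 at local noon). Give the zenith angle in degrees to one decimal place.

θ_z = 62.8°

cos θ_z = sin ϕ sin δ + cos ϕ cos δ cos h = 0.116899 + 0.340300 = 0.457199.
θ_z = arccos(0.457199) = 62.8°.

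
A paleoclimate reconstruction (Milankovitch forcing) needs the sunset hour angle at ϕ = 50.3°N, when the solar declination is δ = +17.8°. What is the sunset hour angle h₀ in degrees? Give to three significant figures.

h₀ = 113°

cos h₀ = −tan ϕ · tan δ = −tan(+50.3°) × tan(+17.800°) = -0.3867, so h₀ = 1.9679 rad = 112.75°.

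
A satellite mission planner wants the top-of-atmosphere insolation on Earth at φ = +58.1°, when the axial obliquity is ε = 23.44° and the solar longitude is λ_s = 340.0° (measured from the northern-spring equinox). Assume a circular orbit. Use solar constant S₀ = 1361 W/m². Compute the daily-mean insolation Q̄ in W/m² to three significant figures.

Q̄ ≈ 154 W/m²

Solar declination: sin δ = sin ε · sin λ_s = sin 23.44° × sin 340.0° = -0.13605, so δ = -7.819°.
cos H₀ = −tan(+58.1°) tan(-7.819°) = 0.2206, H₀ = 1.3483 rad.
Bracket: H₀ sin φ sin δ + cos φ cos δ sin H₀ = 1.3483×0.84897×-0.13605 + 0.52844×0.99070×0.97536 = -0.155732 + 0.510626 = 0.354894.
Q̄ = (S₀/π) × [bracket] = (1361/π) × 0.354894 = 153.7 W/m².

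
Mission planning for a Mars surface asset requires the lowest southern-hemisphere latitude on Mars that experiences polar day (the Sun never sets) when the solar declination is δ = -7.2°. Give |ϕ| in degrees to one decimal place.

|ϕ| = 82.8°

Polar day requires cos h₀ = −tan ϕ tan δ ≤ −1, i.e. tan ϕ tan δ ≥ 1.
The boundary is |tan ϕ| · |tan δ| = 1, so |ϕ| = 90° − |δ| = 90° − 7.2° = 82.8° in the southern hemisphere.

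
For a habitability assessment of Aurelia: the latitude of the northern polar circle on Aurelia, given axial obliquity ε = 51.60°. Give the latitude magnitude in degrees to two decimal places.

The polar circle is the lowest latitude that experiences at least one full rotation of continuous daylight at the northern-summer solstice; it lies at |φ| = 90° − ε = 90° − 51.60° = 38.40°.

38.40°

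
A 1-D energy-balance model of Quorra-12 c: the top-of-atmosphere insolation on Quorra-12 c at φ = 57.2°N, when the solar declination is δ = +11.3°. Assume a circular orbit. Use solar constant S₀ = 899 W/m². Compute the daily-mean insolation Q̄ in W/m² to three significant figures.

Q̄ ≈ 233 W/m²

cos H₀ = −tan(+57.2°) tan(+11.300°) = -0.3101, H₀ = 1.8861 rad.
Bracket: H₀ sin φ sin δ + cos φ cos δ sin H₀ = 1.8861×0.84057×0.19595 + 0.54171×0.98061×0.95072 = 0.310659 + 0.505028 = 0.815687.
Q̄ = (S₀/π) × [bracket] = (899/π) × 0.815687 = 233.4 W/m².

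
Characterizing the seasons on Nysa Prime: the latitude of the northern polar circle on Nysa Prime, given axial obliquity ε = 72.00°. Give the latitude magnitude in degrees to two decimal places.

18.00°

The polar circle is the lowest latitude that experiences at least one full rotation of continuous daylight at the northern-summer solstice; it lies at |ϕ| = 90° − ε = 90° − 72.00° = 18.00°.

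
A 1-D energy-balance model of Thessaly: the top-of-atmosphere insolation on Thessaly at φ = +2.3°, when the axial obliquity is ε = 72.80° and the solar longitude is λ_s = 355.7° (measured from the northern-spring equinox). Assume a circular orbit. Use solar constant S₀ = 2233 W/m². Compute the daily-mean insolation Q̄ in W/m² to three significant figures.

Q̄ ≈ 705 W/m²

Solar declination: sin δ = sin ε · sin λ_s = sin 72.80° × sin 355.7° = -0.07163, so δ = -4.107°.
cos H₀ = −tan(+2.3°) tan(-4.107°) = 0.0029, H₀ = 1.5679 rad.
Bracket: H₀ sin φ sin δ + cos φ cos δ sin H₀ = 1.5679×0.04013×-0.07163 + 0.99919×0.99743×1.00000 = -0.004507 + 0.996622 = 0.992115.
Q̄ = (S₀/π) × [bracket] = (2233/π) × 0.992115 = 705.2 W/m².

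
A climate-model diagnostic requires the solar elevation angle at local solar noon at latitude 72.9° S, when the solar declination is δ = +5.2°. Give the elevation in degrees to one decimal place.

11.9°

At local noon the hour angle is zero, so the zenith angle equals |φ − δ| = |-72.9° − (+5.200°)| = 78.100°.
Elevation = 90° − 78.100° = 11.9°.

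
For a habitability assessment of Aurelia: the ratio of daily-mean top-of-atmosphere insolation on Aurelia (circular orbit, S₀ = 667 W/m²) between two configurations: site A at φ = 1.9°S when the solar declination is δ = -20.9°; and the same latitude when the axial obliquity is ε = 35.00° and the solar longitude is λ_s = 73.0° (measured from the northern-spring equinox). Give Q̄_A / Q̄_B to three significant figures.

— Configuration A (φ=-1.9°):
cos H₀ = −tan(-1.9°) tan(-20.900°) = -0.0127, H₀ = 1.5835 rad.
Bracket: H₀ sin φ sin δ + cos φ cos δ sin H₀ = 1.5835×-0.03316×-0.35674 + 0.99945×0.93420×0.99992 = 0.018732 + 0.933611 = 0.952343.
Q̄ = (S₀/π) × [bracket] = (667/π) × 0.952343 = 202.19 W/m².
— Configuration B (φ=-1.9°):
Solar declination: sin δ = sin ε · sin λ_s = sin 35.00° × sin 73.0° = 0.54851, so δ = +33.265°.
cos H₀ = −tan(-1.9°) tan(+33.265°) = 0.0218, H₀ = 1.5490 rad.
Bracket: H₀ sin φ sin δ + cos φ cos δ sin H₀ = 1.5490×-0.03316×0.54851 + 0.99945×0.83614×0.99976 = -0.028174 + 0.835480 = 0.807306.
Q̄ = (S₀/π) × [bracket] = (667/π) × 0.807306 = 171.40 W/m².
Ratio Q̄_A / Q̄_B = 202.19 / 171.40 = 1.180.

Q̄_A / Q̄_B ≈ 1.18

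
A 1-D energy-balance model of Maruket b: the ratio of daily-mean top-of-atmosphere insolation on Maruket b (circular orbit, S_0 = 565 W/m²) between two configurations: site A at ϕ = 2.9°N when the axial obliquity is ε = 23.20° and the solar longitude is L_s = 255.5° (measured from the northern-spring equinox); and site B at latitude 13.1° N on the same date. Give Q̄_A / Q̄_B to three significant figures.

Q̄_A / Q̄_B ≈ 1.16

— Configuration A (ϕ=+2.9°):
Solar declination: sin δ = sin ε · sin L_s = sin 23.20° × sin 255.5° = -0.38139, so δ = -22.420°.
cos h₀ = −tan(+2.9°) tan(-22.420°) = 0.0209, h₀ = 1.5499 rad.
Bracket: h₀ sin ϕ sin δ + cos ϕ cos δ sin h₀ = 1.5499×0.05059×-0.38139 + 0.99872×0.92441×0.99978 = -0.029905 + 0.923024 = 0.893119.
Q̄ = (S_0/π) × [bracket] = (565/π) × 0.893119 = 160.62 W/m².
— Configuration B (ϕ=+13.1°):
cos h₀ = −tan(+13.1°) tan(-22.420°) = 0.0960, h₀ = 1.4746 rad.
Bracket: h₀ sin ϕ sin δ + cos ϕ cos δ sin h₀ = 1.4746×0.22665×-0.38139 + 0.97398×0.92441×0.99538 = -0.127467 + 0.896197 = 0.768730.
Q̄ = (S_0/π) × [bracket] = (565/π) × 0.768730 = 138.25 W/m².
Ratio Q̄_A / Q̄_B = 160.62 / 138.25 = 1.162.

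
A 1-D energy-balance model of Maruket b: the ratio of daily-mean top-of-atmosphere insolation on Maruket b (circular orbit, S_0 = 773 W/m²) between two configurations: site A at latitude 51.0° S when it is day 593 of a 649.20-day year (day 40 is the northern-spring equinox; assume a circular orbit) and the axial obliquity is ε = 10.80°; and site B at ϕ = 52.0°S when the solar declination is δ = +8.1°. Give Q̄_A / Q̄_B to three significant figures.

Q̄_A / Q̄_B ≈ 1.83

— Configuration A (ϕ=-51.0°):
Solar longitude: L_s = 360° × (593 − 40)/649.20 = 306.654°.
sin δ = sin 10.80° × sin 306.654° = -0.15033, so δ = -8.646°.
cos h₀ = −tan(-51.0°) tan(-8.646°) = -0.1878, h₀ = 1.7597 rad.
Bracket: h₀ sin ϕ sin δ + cos ϕ cos δ sin h₀ = 1.7597×-0.77715×-0.15033 + 0.62932×0.98864×0.98221 = 0.205584 + 0.611103 = 0.816687.
Q̄ = (S_0/π) × [bracket] = (773/π) × 0.816687 = 200.95 W/m².
— Configuration B (ϕ=-52.0°):
cos h₀ = −tan(-52.0°) tan(+8.100°) = 0.1822, h₀ = 1.3876 rad.
Bracket: h₀ sin ϕ sin δ + cos ϕ cos δ sin h₀ = 1.3876×-0.78801×0.14090 + 0.61566×0.99002×0.98327 = -0.154066 + 0.599319 = 0.445253.
Q̄ = (S_0/π) × [bracket] = (773/π) × 0.445253 = 109.56 W/m².
Ratio Q̄_A / Q̄_B = 200.95 / 109.56 = 1.834.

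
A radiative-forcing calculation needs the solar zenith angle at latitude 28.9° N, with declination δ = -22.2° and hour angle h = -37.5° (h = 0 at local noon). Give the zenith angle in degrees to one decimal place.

θ_z = 62.6°

cos θ_z = sin φ sin δ + cos φ cos δ cos h = -0.182604 + 0.643066 = 0.460462.
θ_z = arccos(0.460462) = 62.6°.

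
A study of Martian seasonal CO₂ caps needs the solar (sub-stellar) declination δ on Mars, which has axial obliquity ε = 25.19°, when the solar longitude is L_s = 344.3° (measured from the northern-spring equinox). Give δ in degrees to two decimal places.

sin δ = sin ε · sin L_s = sin 25.19° × sin 344.3° = -0.115173.
δ = arcsin(-0.115173) = -6.61°.

δ = -6.61°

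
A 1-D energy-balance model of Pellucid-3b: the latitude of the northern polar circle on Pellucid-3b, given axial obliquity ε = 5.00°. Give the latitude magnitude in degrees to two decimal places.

85.00°

The polar circle is the lowest latitude that experiences at least one full rotation of continuous daylight at the northern-summer solstice; it lies at |ϕ| = 90° − ε = 90° − 5.00° = 85.00°.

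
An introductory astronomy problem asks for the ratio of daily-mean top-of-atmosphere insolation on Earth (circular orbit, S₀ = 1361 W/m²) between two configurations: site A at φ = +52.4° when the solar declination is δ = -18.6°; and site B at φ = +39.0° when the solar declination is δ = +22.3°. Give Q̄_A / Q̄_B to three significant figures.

Q̄_A / Q̄_B ≈ 0.209

— Configuration A (φ=+52.4°):
cos H₀ = −tan(+52.4°) tan(-18.600°) = 0.4370, H₀ = 1.1185 rad.
Bracket: H₀ sin φ sin δ + cos φ cos δ sin H₀ = 1.1185×0.79229×-0.31896 + 0.61015×0.94777×0.89946 = -0.282655 + 0.520141 = 0.237486.
Q̄ = (S₀/π) × [bracket] = (1361/π) × 0.237486 = 102.88 W/m².
— Configuration B (φ=+39.0°):
cos H₀ = −tan(+39.0°) tan(+22.300°) = -0.3321, H₀ = 1.9093 rad.
Bracket: H₀ sin φ sin δ + cos φ cos δ sin H₀ = 1.9093×0.62932×0.37946 + 0.77715×0.92521×0.94324 = 0.455944 + 0.678215 = 1.134159.
Q̄ = (S₀/π) × [bracket] = (1361/π) × 1.134159 = 491.34 W/m².
Ratio Q̄_A / Q̄_B = 102.88 / 491.34 = 0.2094.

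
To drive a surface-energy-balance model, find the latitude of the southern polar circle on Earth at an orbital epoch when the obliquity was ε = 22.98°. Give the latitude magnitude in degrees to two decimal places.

The polar circle is the lowest latitude that experiences at least one full rotation of continuous darkness at the northern-summer solstice; it lies at |φ| = 90° − ε = 90° − 22.98° = 67.02°.

67.02°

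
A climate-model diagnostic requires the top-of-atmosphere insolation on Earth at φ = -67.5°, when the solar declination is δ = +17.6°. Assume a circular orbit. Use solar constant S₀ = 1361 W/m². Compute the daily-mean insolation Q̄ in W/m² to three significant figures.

cos H₀ = −tan(-67.5°) tan(+17.600°) = 0.7658, H₀ = 0.6985 rad.
Bracket: H₀ sin φ sin δ + cos φ cos δ sin H₀ = 0.6985×-0.92388×0.30237 + 0.38268×0.95319×0.64304 = -0.195128 + 0.234560 = 0.039432.
Q̄ = (S₀/π) × [bracket] = (1361/π) × 0.039432 = 17.08 W/m².

Q̄ ≈ 17.1 W/m²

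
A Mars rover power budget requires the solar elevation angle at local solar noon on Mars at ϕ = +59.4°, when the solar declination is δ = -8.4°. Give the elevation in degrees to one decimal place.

At local noon the hour angle is zero, so the zenith angle equals |ϕ − δ| = |+59.4° − (-8.400°)| = 67.800°.
Elevation = 90° − 67.800° = 22.2°.

22.2°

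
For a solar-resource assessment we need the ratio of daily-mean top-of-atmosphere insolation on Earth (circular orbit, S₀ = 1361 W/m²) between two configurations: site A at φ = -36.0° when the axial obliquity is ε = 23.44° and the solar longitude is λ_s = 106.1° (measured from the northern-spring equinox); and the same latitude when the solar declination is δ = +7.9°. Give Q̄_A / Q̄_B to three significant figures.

Q̄_A / Q̄_B ≈ 0.632

— Configuration A (φ=-36.0°):
Solar declination: sin δ = sin ε · sin λ_s = sin 23.44° × sin 106.1° = 0.38219, so δ = +22.469°.
cos H₀ = −tan(-36.0°) tan(+22.469°) = 0.3005, H₀ = 1.2656 rad.
Bracket: H₀ sin φ sin δ + cos φ cos δ sin H₀ = 1.2656×-0.58779×0.38219 + 0.80902×0.92409×0.95379 = -0.284314 + 0.713060 = 0.428746.
Q̄ = (S₀/π) × [bracket] = (1361/π) × 0.428746 = 185.74 W/m².
— Configuration B (φ=-36.0°):
cos H₀ = −tan(-36.0°) tan(+7.900°) = 0.1008, H₀ = 1.4698 rad.
Bracket: H₀ sin φ sin δ + cos φ cos δ sin H₀ = 1.4698×-0.58779×0.13744 + 0.80902×0.99051×0.99491 = -0.118739 + 0.797264 = 0.678525.
Q̄ = (S₀/π) × [bracket] = (1361/π) × 0.678525 = 293.95 W/m².
Ratio Q̄_A / Q̄_B = 185.74 / 293.95 = 0.6319.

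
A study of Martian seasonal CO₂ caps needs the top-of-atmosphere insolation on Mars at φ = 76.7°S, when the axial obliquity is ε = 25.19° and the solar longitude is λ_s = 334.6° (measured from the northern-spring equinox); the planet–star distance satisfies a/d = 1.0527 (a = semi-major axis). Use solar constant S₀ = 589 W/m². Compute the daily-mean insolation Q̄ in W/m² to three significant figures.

Solar declination: sin δ = sin ε · sin λ_s = sin 25.19° × sin 334.6° = -0.18256, so δ = -10.519°.
cos H₀ = −tan(-76.7°) tan(-10.519°) = -0.7855, H₀ = 2.4743 rad.
Bracket: H₀ sin φ sin δ + cos φ cos δ sin H₀ = 2.4743×-0.97318×-0.18256 + 0.23005×0.98319×0.61886 = 0.439593 + 0.139976 = 0.579569.
Inverse-square distance factor (a/d)² = 1.0527² = 1.108177.
Q̄ = (S₀/π) × 1.108177 × [bracket] = (589/π) × 1.108177 × 0.579569 = 120.4 W/m².

Q̄ ≈ 120 W/m²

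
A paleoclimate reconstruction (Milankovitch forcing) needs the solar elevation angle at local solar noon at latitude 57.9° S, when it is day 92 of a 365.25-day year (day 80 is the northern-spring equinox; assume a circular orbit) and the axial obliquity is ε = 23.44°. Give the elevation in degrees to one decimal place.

Solar longitude: L_s = 360° × (92 − 80)/365.25 = 11.828°.
sin δ = sin 23.44° × sin 11.828° = 0.08153, so δ = +4.677°.
At local noon the hour angle is zero, so the zenith angle equals |ϕ − δ| = |-57.9° − (+4.677°)| = 62.577°.
Elevation = 90° − 62.577° = 27.4°.

27.4°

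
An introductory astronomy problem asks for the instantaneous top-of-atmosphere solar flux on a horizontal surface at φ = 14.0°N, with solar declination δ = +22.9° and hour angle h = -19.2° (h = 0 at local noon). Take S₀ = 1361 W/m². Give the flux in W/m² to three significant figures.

1.28e+03 W/m²

cos θ_z = sin φ sin δ + cos φ cos δ cos h = 0.094138 + 0.844105 = 0.938243.
Flux = S₀ · cos θ_z = 1361 × 0.938243 = 1277 W/m².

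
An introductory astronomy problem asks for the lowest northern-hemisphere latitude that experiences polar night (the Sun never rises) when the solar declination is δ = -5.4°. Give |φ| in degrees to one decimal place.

|φ| = 84.6°

Polar night requires cos H₀ = −tan φ tan δ ≥ 1, i.e. tan φ tan δ ≤ −1.
The boundary is |tan φ| · |tan δ| = 1, so |φ| = 90° − |δ| = 90° − 5.4° = 84.6° in the northern hemisphere.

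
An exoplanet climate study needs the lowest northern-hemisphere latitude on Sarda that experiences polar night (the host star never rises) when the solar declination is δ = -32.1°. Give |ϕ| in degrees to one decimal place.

|ϕ| = 57.9°

Polar night requires cos h₀ = −tan ϕ tan δ ≥ 1, i.e. tan ϕ tan δ ≤ −1.
The boundary is |tan ϕ| · |tan δ| = 1, so |ϕ| = 90° − |δ| = 90° − 32.1° = 57.9° in the northern hemisphere.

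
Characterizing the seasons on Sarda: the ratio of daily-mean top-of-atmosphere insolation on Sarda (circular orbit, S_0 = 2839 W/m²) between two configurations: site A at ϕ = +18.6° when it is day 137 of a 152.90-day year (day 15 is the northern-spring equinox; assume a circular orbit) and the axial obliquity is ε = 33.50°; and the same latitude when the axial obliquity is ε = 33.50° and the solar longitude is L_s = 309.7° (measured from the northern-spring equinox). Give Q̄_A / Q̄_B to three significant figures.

Q̄_A / Q̄_B ≈ 0.852

— Configuration A (ϕ=+18.6°):
Solar longitude: L_s = 360° × (137 − 15)/152.90 = 287.247°.
sin δ = sin 33.50° × sin 287.247° = -0.52712, so δ = -31.811°.
cos h₀ = −tan(+18.6°) tan(-31.811°) = 0.2088, h₀ = 1.3605 rad.
Bracket: h₀ sin ϕ sin δ + cos ϕ cos δ sin h₀ = 1.3605×0.31896×-0.52712 + 0.94777×0.84979×0.97797 = -0.228741 + 0.787662 = 0.558921.
Q̄ = (S_0/π) × [bracket] = (2839/π) × 0.558921 = 505.09 W/m².
— Configuration B (ϕ=+18.6°):
Solar declination: sin δ = sin ε · sin L_s = sin 33.50° × sin 309.7° = -0.42466, so δ = -25.129°.
cos h₀ = −tan(+18.6°) tan(-25.129°) = 0.1579, h₀ = 1.4123 rad.
Bracket: h₀ sin ϕ sin δ + cos ϕ cos δ sin h₀ = 1.4123×0.31896×-0.42466 + 0.94777×0.90535×0.98746 = -0.191295 + 0.847303 = 0.656008.
Q̄ = (S_0/π) × [bracket] = (2839/π) × 0.656008 = 592.82 W/m².
Ratio Q̄_A / Q̄_B = 505.09 / 592.82 = 0.8520.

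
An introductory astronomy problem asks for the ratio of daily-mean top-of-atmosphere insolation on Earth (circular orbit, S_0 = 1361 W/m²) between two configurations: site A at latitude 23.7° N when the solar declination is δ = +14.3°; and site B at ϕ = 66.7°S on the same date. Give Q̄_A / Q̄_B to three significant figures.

Q̄_A / Q̄_B ≈ 10.9

— Configuration A (ϕ=+23.7°):
cos h₀ = −tan(+23.7°) tan(+14.300°) = -0.1119, h₀ = 1.6829 rad.
Bracket: h₀ sin ϕ sin δ + cos ϕ cos δ sin h₀ = 1.6829×0.40195×0.24700 + 0.91566×0.96902×0.99372 = 0.167081 + 0.881721 = 1.048802.
Q̄ = (S_0/π) × [bracket] = (1361/π) × 1.048802 = 454.36 W/m².
— Configuration B (ϕ=-66.7°):
cos h₀ = −tan(-66.7°) tan(+14.300°) = 0.5919, h₀ = 0.9374 rad.
Bracket: h₀ sin ϕ sin δ + cos ϕ cos δ sin h₀ = 0.9374×-0.91845×0.24700 + 0.39555×0.96902×0.80604 = -0.212656 + 0.308952 = 0.096296.
Q̄ = (S_0/π) × [bracket] = (1361/π) × 0.096296 = 41.717 W/m².
Ratio Q̄_A / Q̄_B = 454.36 / 41.717 = 10.89.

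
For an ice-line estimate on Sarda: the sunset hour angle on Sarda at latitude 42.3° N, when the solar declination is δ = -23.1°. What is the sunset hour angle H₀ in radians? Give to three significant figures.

H₀ = 1.17 rad

cos H₀ = −tan φ · tan δ = −tan(+42.3°) × tan(-23.100°) = 0.3881, so H₀ = 1.1722 rad = 67.16°.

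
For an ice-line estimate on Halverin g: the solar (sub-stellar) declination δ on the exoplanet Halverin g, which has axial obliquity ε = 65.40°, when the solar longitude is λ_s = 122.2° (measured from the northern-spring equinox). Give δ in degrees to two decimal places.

sin δ = sin ε · sin λ_s = sin 65.40° × sin 122.2° = 0.769389.
δ = arcsin(0.769389) = +50.30°.

δ = +50.30°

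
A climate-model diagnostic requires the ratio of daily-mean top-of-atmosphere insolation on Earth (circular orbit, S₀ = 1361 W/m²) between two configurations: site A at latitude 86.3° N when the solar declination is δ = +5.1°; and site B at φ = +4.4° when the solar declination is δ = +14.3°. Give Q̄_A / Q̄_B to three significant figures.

— Configuration A (φ=+86.3°):
cos H₀ = −tan(+86.3°) tan(+5.100°) = -1.3801 ≤ −1 ⇒ polar day, H₀ = π.
Bracket: H₀ sin φ sin δ + cos φ cos δ sin H₀ = 3.1416×0.99792×0.08889 + 0.06453×0.99604×0.00000 = 0.278676 + 0.000000 = 0.278676.
Q̄ = (S₀/π) × [bracket] = (1361/π) × 0.278676 = 120.73 W/m².
— Configuration B (φ=+4.4°):
cos H₀ = −tan(+4.4°) tan(+14.300°) = -0.0196, H₀ = 1.5904 rad.
Bracket: H₀ sin φ sin δ + cos φ cos δ sin H₀ = 1.5904×0.07672×0.24700 + 0.99705×0.96902×0.99981 = 0.030138 + 0.965978 = 0.996116.
Q̄ = (S₀/π) × [bracket] = (1361/π) × 0.996116 = 431.54 W/m².
Ratio Q̄_A / Q̄_B = 120.73 / 431.54 = 0.2798.

Q̄_A / Q̄_B ≈ 0.280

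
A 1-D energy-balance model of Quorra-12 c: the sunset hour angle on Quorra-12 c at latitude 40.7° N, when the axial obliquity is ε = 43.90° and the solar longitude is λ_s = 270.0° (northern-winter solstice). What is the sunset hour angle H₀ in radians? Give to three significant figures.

H₀ = 0.596 rad

Solar declination: sin δ = sin ε · sin λ_s = sin 43.90° × sin 270.0° = -0.69340, so δ = -43.900°.
cos H₀ = −tan φ · tan δ = −tan(+40.7°) × tan(-43.900°) = 0.8277, so H₀ = 0.5958 rad = 34.13°.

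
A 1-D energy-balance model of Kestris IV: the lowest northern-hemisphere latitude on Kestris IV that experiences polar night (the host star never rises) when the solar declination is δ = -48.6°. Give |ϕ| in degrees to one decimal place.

Polar night requires cos h₀ = −tan ϕ tan δ ≥ 1, i.e. tan ϕ tan δ ≤ −1.
The boundary is |tan ϕ| · |tan δ| = 1, so |ϕ| = 90° − |δ| = 90° − 48.6° = 41.4° in the northern hemisphere.

|ϕ| = 41.4°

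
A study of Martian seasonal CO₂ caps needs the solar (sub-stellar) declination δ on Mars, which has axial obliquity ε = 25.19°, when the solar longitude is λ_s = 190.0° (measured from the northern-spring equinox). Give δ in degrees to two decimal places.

δ = -4.24°

sin δ = sin ε · sin λ_s = sin 25.19° × sin 190.0° = -0.073908.
δ = arcsin(-0.073908) = -4.24°.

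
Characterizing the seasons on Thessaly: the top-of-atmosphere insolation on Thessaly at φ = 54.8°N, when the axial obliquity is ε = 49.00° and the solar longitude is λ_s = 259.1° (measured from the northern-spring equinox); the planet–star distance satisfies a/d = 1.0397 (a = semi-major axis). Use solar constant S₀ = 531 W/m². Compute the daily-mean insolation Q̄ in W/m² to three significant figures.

Solar declination: sin δ = sin ε · sin λ_s = sin 49.00° × sin 259.1° = -0.74109, so δ = -47.825°.
cos H₀ = −tan(+54.8°) tan(-47.825°) = 1.5647 ≥ 1 ⇒ polar night, H₀ = 0 and Q̄ = 0.
Inverse-square distance factor (a/d)² = 1.0397² = 1.080976.

Q̄ ≈ 0.00 W/m²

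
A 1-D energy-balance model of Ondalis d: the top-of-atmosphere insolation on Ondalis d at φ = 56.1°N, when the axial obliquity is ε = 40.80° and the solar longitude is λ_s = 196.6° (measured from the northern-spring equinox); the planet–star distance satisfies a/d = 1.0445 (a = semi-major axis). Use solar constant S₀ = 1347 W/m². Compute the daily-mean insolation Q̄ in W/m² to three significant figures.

Q̄ ≈ 153 W/m²

Solar declination: sin δ = sin ε · sin λ_s = sin 40.80° × sin 196.6° = -0.18667, so δ = -10.759°.
cos H₀ = −tan(+56.1°) tan(-10.759°) = 0.2828, H₀ = 1.2841 rad.
Bracket: H₀ sin φ sin δ + cos φ cos δ sin H₀ = 1.2841×0.83001×-0.18667 + 0.55775×0.98242×0.95919 = -0.198956 + 0.525583 = 0.326627.
Inverse-square distance factor (a/d)² = 1.0445² = 1.090980.
Q̄ = (S₀/π) × 1.090980 × [bracket] = (1347/π) × 1.090980 × 0.326627 = 152.8 W/m².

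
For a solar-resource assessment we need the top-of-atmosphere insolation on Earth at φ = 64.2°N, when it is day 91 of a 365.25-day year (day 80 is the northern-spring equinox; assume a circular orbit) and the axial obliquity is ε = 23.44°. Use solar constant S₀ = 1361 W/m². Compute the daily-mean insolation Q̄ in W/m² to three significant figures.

Q̄ ≈ 236 W/m²

Solar longitude: λ_s = 360° × (91 − 80)/365.25 = 10.842°.
sin δ = sin 23.44° × sin 10.842° = 0.07482, so δ = +4.291°.
cos H₀ = −tan(+64.2°) tan(+4.291°) = -0.1552, H₀ = 1.7266 rad.
Bracket: H₀ sin φ sin δ + cos φ cos δ sin H₀ = 1.7266×0.90032×0.07482 + 0.43523×0.99720×0.98788 = 0.116307 + 0.428751 = 0.545058.
Q̄ = (S₀/π) × [bracket] = (1361/π) × 0.545058 = 236.1 W/m².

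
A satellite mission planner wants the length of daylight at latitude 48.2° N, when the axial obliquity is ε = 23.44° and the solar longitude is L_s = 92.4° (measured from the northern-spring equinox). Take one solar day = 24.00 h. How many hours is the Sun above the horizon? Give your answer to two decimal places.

Solar declination: sin δ = sin ε · sin L_s = sin 23.44° × sin 92.4° = 0.39744, so δ = +23.418°.
cos h₀ = −tan ϕ · tan δ = −tan(+48.2°) × tan(+23.418°) = -0.4844, so h₀ = 2.0765 rad = 118.97°.
Daylight = 2h₀/(2π) × 24.00 h = (2.0765/π) × 24.00 = 15.86 h.

15.86 h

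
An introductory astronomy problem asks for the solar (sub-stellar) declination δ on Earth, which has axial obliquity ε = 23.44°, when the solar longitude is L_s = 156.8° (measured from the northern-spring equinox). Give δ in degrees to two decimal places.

δ = +9.02°

sin δ = sin ε · sin L_s = sin 23.44° × sin 156.8° = 0.156706.
δ = arcsin(0.156706) = +9.02°.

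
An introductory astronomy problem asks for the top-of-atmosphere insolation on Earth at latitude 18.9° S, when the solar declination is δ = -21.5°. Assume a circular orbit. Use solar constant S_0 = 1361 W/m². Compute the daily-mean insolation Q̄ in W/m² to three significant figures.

Q̄ ≈ 466 W/m²

cos h₀ = −tan(-18.9°) tan(-21.500°) = -0.1349, h₀ = 1.7061 rad.
Bracket: h₀ sin ϕ sin δ + cos ϕ cos δ sin h₀ = 1.7061×-0.32392×-0.36650 + 0.94609×0.93042×0.99086 = 0.202543 + 0.872215 = 1.074758.
Q̄ = (S_0/π) × [bracket] = (1361/π) × 1.074758 = 465.6 W/m².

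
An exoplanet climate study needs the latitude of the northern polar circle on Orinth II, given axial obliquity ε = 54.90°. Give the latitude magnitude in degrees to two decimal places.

The polar circle is the lowest latitude that experiences at least one full rotation of continuous daylight at the northern-summer solstice; it lies at |ϕ| = 90° − ε = 90° − 54.90° = 35.10°.

35.10°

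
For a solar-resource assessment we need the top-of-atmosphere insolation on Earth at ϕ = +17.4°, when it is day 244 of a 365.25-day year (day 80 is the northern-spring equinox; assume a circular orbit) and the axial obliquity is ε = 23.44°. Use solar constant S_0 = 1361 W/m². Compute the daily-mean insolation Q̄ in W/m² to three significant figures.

Solar longitude: L_s = 360° × (244 − 80)/365.25 = 161.643°.
sin δ = sin 23.44° × sin 161.643° = 0.12528, so δ = +7.197°.
cos h₀ = −tan(+17.4°) tan(+7.197°) = -0.0396, h₀ = 1.6104 rad.
Bracket: h₀ sin ϕ sin δ + cos ϕ cos δ sin h₀ = 1.6104×0.29904×0.12528 + 0.95424×0.99212×0.99922 = 0.060332 + 0.945982 = 1.006314.
Q̄ = (S_0/π) × [bracket] = (1361/π) × 1.006314 = 436.0 W/m².

Q̄ ≈ 436 W/m²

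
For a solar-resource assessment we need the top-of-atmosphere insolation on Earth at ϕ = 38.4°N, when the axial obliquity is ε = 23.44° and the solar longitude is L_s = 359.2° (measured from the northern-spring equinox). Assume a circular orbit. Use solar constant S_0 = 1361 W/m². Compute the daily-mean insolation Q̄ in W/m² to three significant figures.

Q̄ ≈ 337 W/m²

Solar declination: sin δ = sin ε · sin L_s = sin 23.44° × sin 359.2° = -0.00555, so δ = -0.318°.
cos h₀ = −tan(+38.4°) tan(-0.318°) = 0.0044, h₀ = 1.5664 rad.
Bracket: h₀ sin ϕ sin δ + cos ϕ cos δ sin h₀ = 1.5664×0.62115×-0.00555 + 0.78369×0.99998×0.99999 = -0.005400 + 0.783666 = 0.778266.
Q̄ = (S_0/π) × [bracket] = (1361/π) × 0.778266 = 337.2 W/m².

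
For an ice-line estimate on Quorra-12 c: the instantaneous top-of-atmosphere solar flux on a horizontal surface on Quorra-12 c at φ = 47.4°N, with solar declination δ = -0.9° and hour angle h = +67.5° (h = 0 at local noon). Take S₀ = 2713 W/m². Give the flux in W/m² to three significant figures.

cos θ_z = sin φ sin δ + cos φ cos δ cos h = -0.011562 + 0.258997 = 0.247435.
Flux = S₀ · cos θ_z = 2713 × 0.247435 = 671.3 W/m².

671 W/m²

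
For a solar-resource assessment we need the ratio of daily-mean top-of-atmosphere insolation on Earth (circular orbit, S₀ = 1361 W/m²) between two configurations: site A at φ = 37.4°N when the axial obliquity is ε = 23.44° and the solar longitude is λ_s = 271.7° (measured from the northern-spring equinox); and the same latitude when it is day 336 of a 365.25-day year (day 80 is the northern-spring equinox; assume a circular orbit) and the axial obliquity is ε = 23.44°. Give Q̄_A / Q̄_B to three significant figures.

Q̄_A / Q̄_B ≈ 0.951

— Configuration A (φ=+37.4°):
Solar declination: sin δ = sin ε · sin λ_s = sin 23.44° × sin 271.7° = -0.39761, so δ = -23.429°.
cos H₀ = −tan(+37.4°) tan(-23.429°) = 0.3313, H₀ = 1.2331 rad.
Bracket: H₀ sin φ sin δ + cos φ cos δ sin H₀ = 1.2331×0.60738×-0.39761 + 0.79441×0.91755×0.94352 = -0.297794 + 0.687742 = 0.389948.
Q̄ = (S₀/π) × [bracket] = (1361/π) × 0.389948 = 168.93 W/m².
— Configuration B (φ=+37.4°):
Solar longitude: λ_s = 360° × (336 − 80)/365.25 = 252.320°.
sin δ = sin 23.44° × sin 252.320° = -0.37900, so δ = -22.272°.
cos H₀ = −tan(+37.4°) tan(-22.272°) = 0.3131, H₀ = 1.2523 rad.
Bracket: H₀ sin φ sin δ + cos φ cos δ sin H₀ = 1.2523×0.60738×-0.37900 + 0.79441×0.92540×0.94971 = -0.288276 + 0.698176 = 0.409900.
Q̄ = (S₀/π) × [bracket] = (1361/π) × 0.409900 = 177.58 W/m².
Ratio Q̄_A / Q̄_B = 168.93 / 177.58 = 0.9513.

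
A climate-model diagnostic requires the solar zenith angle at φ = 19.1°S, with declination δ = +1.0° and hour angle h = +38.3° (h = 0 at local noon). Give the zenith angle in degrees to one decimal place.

θ_z = 42.6°

cos θ_z = sin φ sin δ + cos φ cos δ cos h = -0.005711 + 0.741461 = 0.735750.
θ_z = arccos(0.735750) = 42.6°.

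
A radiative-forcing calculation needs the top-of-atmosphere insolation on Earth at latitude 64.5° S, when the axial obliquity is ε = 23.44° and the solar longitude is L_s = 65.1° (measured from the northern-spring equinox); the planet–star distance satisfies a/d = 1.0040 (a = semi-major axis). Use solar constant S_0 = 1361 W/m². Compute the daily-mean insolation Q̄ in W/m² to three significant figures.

Solar declination: sin δ = sin ε · sin L_s = sin 23.44° × sin 65.1° = 0.36081, so δ = +21.150°.
cos h₀ = −tan(-64.5°) tan(+21.150°) = 0.8111, h₀ = 0.6248 rad.
Bracket: h₀ sin ϕ sin δ + cos ϕ cos δ sin h₀ = 0.6248×-0.90259×0.36081 + 0.43051×0.93264×0.58492 = -0.203475 + 0.234852 = 0.031377.
Inverse-square distance factor (a/d)² = 1.0040² = 1.008016.
Q̄ = (S_0/π) × 1.008016 × [bracket] = (1361/π) × 1.008016 × 0.031377 = 13.70 W/m².

Q̄ ≈ 13.7 W/m²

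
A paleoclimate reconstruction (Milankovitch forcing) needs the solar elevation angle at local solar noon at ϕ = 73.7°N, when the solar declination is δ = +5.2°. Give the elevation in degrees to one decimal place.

At local noon the hour angle is zero, so the zenith angle equals |ϕ − δ| = |+73.7° − (+5.200°)| = 68.500°.
Elevation = 90° − 68.500° = 21.5°.

21.5°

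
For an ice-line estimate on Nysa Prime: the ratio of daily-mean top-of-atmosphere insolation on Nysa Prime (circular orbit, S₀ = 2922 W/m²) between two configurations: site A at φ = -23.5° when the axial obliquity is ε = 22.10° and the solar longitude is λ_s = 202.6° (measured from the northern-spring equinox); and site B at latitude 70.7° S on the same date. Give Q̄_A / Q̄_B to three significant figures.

— Configuration A (φ=-23.5°):
Solar declination: sin δ = sin ε · sin λ_s = sin 22.10° × sin 202.6° = -0.14458, so δ = -8.313°.
cos H₀ = −tan(-23.5°) tan(-8.313°) = -0.0635, H₀ = 1.6344 rad.
Bracket: H₀ sin φ sin δ + cos φ cos δ sin H₀ = 1.6344×-0.39875×-0.14458 + 0.91706×0.98949×0.99798 = 0.094225 + 0.905589 = 0.999814.
Q̄ = (S₀/π) × [bracket] = (2922/π) × 0.999814 = 929.93 W/m².
— Configuration B (φ=-70.7°):
cos H₀ = −tan(-70.7°) tan(-8.313°) = -0.4172, H₀ = 2.0012 rad.
Bracket: H₀ sin φ sin δ + cos φ cos δ sin H₀ = 2.0012×-0.94380×-0.14458 + 0.33051×0.98949×0.90879 = 0.273073 + 0.297207 = 0.570280.
Q̄ = (S₀/π) × [bracket] = (2922/π) × 0.570280 = 530.42 W/m².
Ratio Q̄_A / Q̄_B = 929.93 / 530.42 = 1.753.

Q̄_A / Q̄_B ≈ 1.75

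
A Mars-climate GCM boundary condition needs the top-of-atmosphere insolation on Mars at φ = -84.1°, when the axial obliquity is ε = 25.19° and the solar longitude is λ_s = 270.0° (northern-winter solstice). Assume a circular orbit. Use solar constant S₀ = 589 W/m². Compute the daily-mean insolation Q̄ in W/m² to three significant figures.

Q̄ ≈ 249 W/m²

Solar declination: sin δ = sin ε · sin λ_s = sin 25.19° × sin 270.0° = -0.42562, so δ = -25.190°.
cos H₀ = −tan(-84.1°) tan(-25.190°) = -4.5515 ≤ −1 ⇒ polar day, H₀ = π.
Bracket: H₀ sin φ sin δ + cos φ cos δ sin H₀ = 3.1416×-0.99470×-0.42562 + 0.10279×0.90490×0.00000 = 1.330041 + 0.000000 = 1.330041.
Q̄ = (S₀/π) × [bracket] = (589/π) × 1.330041 = 249.4 W/m².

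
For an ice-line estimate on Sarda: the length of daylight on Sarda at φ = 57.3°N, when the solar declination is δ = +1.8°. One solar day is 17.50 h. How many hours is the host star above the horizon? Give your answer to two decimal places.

cos H₀ = −tan φ · tan δ = −tan(+57.3°) × tan(+1.800°) = -0.0490, so H₀ = 1.6198 rad = 92.81°.
Daylight = 2H₀/(2π) × 17.50 h = (1.6198/π) × 17.50 = 9.02 h.

9.02 h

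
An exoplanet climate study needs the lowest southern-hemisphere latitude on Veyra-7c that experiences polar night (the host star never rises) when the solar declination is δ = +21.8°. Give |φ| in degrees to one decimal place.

|φ| = 68.2°

Polar night requires cos H₀ = −tan φ tan δ ≥ 1, i.e. tan φ tan δ ≤ −1.
The boundary is |tan φ| · |tan δ| = 1, so |φ| = 90° − |δ| = 90° − 21.8° = 68.2° in the southern hemisphere.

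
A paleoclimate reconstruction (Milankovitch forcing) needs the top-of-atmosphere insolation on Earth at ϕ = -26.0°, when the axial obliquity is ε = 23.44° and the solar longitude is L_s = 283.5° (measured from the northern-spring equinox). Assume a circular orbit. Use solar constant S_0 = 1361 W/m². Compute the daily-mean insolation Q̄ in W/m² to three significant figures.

Q̄ ≈ 482 W/m²

Solar declination: sin δ = sin ε · sin L_s = sin 23.44° × sin 283.5° = -0.38680, so δ = -22.755°.
cos h₀ = −tan(-26.0°) tan(-22.755°) = -0.2046, h₀ = 1.7768 rad.
Bracket: h₀ sin ϕ sin δ + cos ϕ cos δ sin h₀ = 1.7768×-0.43837×-0.38680 + 0.89879×0.92216×0.97885 = 0.301277 + 0.811298 = 1.112575.
Q̄ = (S_0/π) × [bracket] = (1361/π) × 1.112575 = 482.0 W/m².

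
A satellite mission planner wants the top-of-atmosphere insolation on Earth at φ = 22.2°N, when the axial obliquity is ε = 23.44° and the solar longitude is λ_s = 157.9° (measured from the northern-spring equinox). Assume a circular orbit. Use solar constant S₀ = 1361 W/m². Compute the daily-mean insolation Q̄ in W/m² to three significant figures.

Solar declination: sin δ = sin ε · sin λ_s = sin 23.44° × sin 157.9° = 0.14966, so δ = +8.607°.
cos H₀ = −tan(+22.2°) tan(+8.607°) = -0.0618, H₀ = 1.6326 rad.
Bracket: H₀ sin φ sin δ + cos φ cos δ sin H₀ = 1.6326×0.37784×0.14966 + 0.92587×0.98874×0.99809 = 0.092320 + 0.913696 = 1.006016.
Q̄ = (S₀/π) × [bracket] = (1361/π) × 1.006016 = 435.8 W/m².

Q̄ ≈ 436 W/m²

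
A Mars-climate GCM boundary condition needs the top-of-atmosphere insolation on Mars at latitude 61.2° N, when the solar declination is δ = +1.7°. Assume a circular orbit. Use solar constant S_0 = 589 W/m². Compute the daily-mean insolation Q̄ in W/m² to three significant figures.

cos h₀ = −tan(+61.2°) tan(+1.700°) = -0.0540, h₀ = 1.6248 rad.
Bracket: h₀ sin ϕ sin δ + cos ϕ cos δ sin h₀ = 1.6248×0.87631×0.02967 + 0.48175×0.99956×0.99854 = 0.042245 + 0.480835 = 0.523080.
Q̄ = (S_0/π) × [bracket] = (589/π) × 0.523080 = 98.07 W/m².

Q̄ ≈ 98.1 W/m²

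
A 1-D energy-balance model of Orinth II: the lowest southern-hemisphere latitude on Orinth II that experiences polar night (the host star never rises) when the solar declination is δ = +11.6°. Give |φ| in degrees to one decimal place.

Polar night requires cos H₀ = −tan φ tan δ ≥ 1, i.e. tan φ tan δ ≤ −1.
The boundary is |tan φ| · |tan δ| = 1, so |φ| = 90° − |δ| = 90° − 11.6° = 78.4° in the southern hemisphere.

|φ| = 78.4°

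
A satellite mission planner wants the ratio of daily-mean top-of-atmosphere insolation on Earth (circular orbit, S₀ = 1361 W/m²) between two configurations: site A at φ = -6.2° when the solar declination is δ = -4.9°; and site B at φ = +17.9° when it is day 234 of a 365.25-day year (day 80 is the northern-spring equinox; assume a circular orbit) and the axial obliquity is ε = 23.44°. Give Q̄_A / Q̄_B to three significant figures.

Q̄_A / Q̄_B ≈ 0.978

— Configuration A (φ=-6.2°):
cos H₀ = −tan(-6.2°) tan(-4.900°) = -0.0093, H₀ = 1.5801 rad.
Bracket: H₀ sin φ sin δ + cos φ cos δ sin H₀ = 1.5801×-0.10800×-0.08542 + 0.99415×0.99635×0.99996 = 0.014577 + 0.990482 = 1.005059.
Q̄ = (S₀/π) × [bracket] = (1361/π) × 1.005059 = 435.41 W/m².
— Configuration B (φ=+17.9°):
Solar longitude: λ_s = 360° × (234 − 80)/365.25 = 151.786°.
sin δ = sin 23.44° × sin 151.786° = 0.18806, so δ = +10.839°.
cos H₀ = −tan(+17.9°) tan(+10.839°) = -0.0618, H₀ = 1.6327 rad.
Bracket: H₀ sin φ sin δ + cos φ cos δ sin H₀ = 1.6327×0.30736×0.18806 + 0.95159×0.98216×0.99809 = 0.094374 + 0.932829 = 1.027203.
Q̄ = (S₀/π) × [bracket] = (1361/π) × 1.027203 = 445.00 W/m².
Ratio Q̄_A / Q̄_B = 435.41 / 445.00 = 0.9784.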